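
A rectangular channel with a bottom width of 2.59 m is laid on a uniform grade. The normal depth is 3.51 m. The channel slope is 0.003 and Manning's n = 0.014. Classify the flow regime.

subcritical

Flow area A = b·y = 2.59 × 3.51 = 9.091 m². Wetted perimeter P = b + 2y = 2.59 + 2×3.51 = 9.61 m.
Hydraulic radius R = A/P = 9.091/9.61 = 0.946 m.
V = (1/n) R^(2/3) √S = (1/0.014) × 0.946^(2/3) × √0.003 = 3.77 m/s. Hydraulic depth D_h = A/T = 9.091/2.59 = 3.51 m.
Froude number Fr = V/√(g·D_h) = 3.77/√(9.81×3.51) = 0.642, which is less than 1, so the flow is subcritical.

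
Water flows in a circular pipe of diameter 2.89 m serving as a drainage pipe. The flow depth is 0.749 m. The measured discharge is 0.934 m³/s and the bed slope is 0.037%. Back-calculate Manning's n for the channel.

For a circular section of diameter D = 2.89 m at depth y = 0.749 m, the central angle is θ = 2 arccos(1 − 2y/D) = 2.136 rad. Then A = (D²/8)(θ − sin θ) = 1.349 m² and P = Dθ/2 = 3.087 m.
Hydraulic radius R = A/P = 1.349/3.087 = 0.437 m.
Rearranging Manning's equation: n = (1/Q) A R^(2/3) S^(1/2) = (1/0.934) × 1.349 × 0.437^(2/3) × √0.00037 = 0.016.

n = 0.016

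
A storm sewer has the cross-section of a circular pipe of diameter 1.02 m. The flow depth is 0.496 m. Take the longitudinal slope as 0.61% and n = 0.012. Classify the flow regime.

supercritical

For a circular section of diameter D = 1.02 m at depth y = 0.496 m, the central angle is θ = 2 arccos(1 − 2y/D) = 3.087 rad. Then A = (D²/8)(θ − sin θ) = 0.3943 m² and P = Dθ/2 = 1.574 m.
Hydraulic radius R = A/P = 0.3943/1.574 = 0.2505 m.
V = (1/n) R^(2/3) √S = (1/0.012) × 0.2505^(2/3) × √0.0061 = 2.586 m/s. Hydraulic depth D_h = A/T = 0.3943/1.02 = 0.3867 m.
Froude number Fr = V/√(g·D_h) = 2.586/√(9.81×0.3867) = 1.33, which is greater than 1, so the flow is supercritical.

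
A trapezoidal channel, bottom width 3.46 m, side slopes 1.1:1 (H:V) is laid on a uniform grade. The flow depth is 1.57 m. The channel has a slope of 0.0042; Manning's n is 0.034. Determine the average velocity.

V = 1.91 m/s

With bottom width b = 3.46 m and side slope z = 1.1: A = (b + zy)y = (3.46 + 1.1×1.57)×1.57 = 8.144 m²; P = b + 2y√(1+z²) = 3.46 + 2×1.57×1.487 = 8.128 m.
Hydraulic radius R = A/P = 8.144/8.128 = 1.002 m.
From Manning's equation, V = (1/n) R^(2/3) S^(1/2) = (1/0.034) × 1.002^(2/3) × 0.0042^(1/2) = 1.91 m/s.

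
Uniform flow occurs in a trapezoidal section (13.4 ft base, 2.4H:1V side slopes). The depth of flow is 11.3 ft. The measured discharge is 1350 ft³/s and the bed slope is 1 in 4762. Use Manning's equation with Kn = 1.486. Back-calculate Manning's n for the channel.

With bottom width b = 13.4 ft and side slope z = 2.4: A = (b + zy)y = (13.4 + 2.4×11.3)×11.3 = 457.9 ft²; P = b + 2y√(1+z²) = 13.4 + 2×11.3×2.6 = 72.16 ft.
Hydraulic radius R = A/P = 457.9/72.16 = 6.345 ft.
Rearranging Manning's equation: n = (1.486/Q) A R^(2/3) S^(1/2) = (1.486/1350) × 457.9 × 6.345^(2/3) × √0.00021 = 0.025.

n = 0.025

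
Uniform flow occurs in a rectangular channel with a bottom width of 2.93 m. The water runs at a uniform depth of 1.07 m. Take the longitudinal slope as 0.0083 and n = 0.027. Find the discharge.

Q = 7.68 m³/s

Flow area A = b·y = 2.93 × 1.07 = 3.135 m². Wetted perimeter P = b + 2y = 2.93 + 2×1.07 = 5.07 m.
Hydraulic radius R = A/P = 3.135/5.07 = 0.6184 m.
Manning's equation: Q = (1/n) A R^(2/3) S^(1/2) = (1/0.027) × 3.135 × 0.6184^(2/3) × 0.0083^(1/2) = 7.68 m³/s.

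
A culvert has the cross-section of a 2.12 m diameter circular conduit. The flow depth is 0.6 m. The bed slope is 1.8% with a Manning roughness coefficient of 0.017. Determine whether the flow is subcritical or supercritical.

supercritical

For a circular section of diameter D = 2.12 m at depth y = 0.6 m, the central angle is θ = 2 arccos(1 − 2y/D) = 2.244 rad. Then A = (D²/8)(θ − sin θ) = 0.8213 m² and P = Dθ/2 = 2.378 m.
Hydraulic radius R = A/P = 0.8213/2.378 = 0.3453 m.
V = (1/n) R^(2/3) √S = (1/0.017) × 0.3453^(2/3) × √0.018 = 3.884 m/s. Hydraulic depth D_h = A/T = 0.8213/1.91 = 0.43 m.
Froude number Fr = V/√(g·D_h) = 3.884/√(9.81×0.43) = 1.89, which is greater than 1, so the flow is supercritical.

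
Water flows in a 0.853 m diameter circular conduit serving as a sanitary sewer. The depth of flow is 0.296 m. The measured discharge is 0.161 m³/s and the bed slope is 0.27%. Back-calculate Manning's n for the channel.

n = 0.017

For a circular section of diameter D = 0.853 m at depth y = 0.296 m, the central angle is θ = 2 arccos(1 − 2y/D) = 2.52 rad. Then A = (D²/8)(θ − sin θ) = 0.1762 m² and P = Dθ/2 = 1.075 m.
Hydraulic radius R = A/P = 0.1762/1.075 = 0.1639 m.
Rearranging Manning's equation: n = (1/Q) A R^(2/3) S^(1/2) = (1/0.161) × 0.1762 × 0.1639^(2/3) × √0.0027 = 0.017.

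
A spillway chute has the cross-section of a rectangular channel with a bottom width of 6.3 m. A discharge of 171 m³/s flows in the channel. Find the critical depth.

y_c = 4.22 m

For a rectangular channel, critical depth y_c = (q²/g)^(1/3) where q = Q/b = 171/6.3 = 27.14 m²/s.
So y_c = (27.14²/9.81)^(1/3) = 4.22 m.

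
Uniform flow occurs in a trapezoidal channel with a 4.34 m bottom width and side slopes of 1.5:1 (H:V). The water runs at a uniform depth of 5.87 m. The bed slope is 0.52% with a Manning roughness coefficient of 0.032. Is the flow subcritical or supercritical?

subcritical

With bottom width b = 4.34 m and side slope z = 1.5: A = (b + zy)y = (4.34 + 1.5×5.87)×5.87 = 77.16 m²; P = b + 2y√(1+z²) = 4.34 + 2×5.87×1.803 = 25.5 m.
Hydraulic radius R = A/P = 77.16/25.5 = 3.025 m.
V = (1/n) R^(2/3) √S = (1/0.032) × 3.025^(2/3) × √0.0052 = 4.714 m/s. Hydraulic depth D_h = A/T = 77.16/21.95 = 3.515 m.
Froude number Fr = V/√(g·D_h) = 4.714/√(9.81×3.515) = 0.803, which is less than 1, so the flow is subcritical.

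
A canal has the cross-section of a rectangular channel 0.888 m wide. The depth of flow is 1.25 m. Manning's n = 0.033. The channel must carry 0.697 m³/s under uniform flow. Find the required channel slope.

S = 0.0019

Flow area A = b·y = 0.888 × 1.25 = 1.11 m². Wetted perimeter P = b + 2y = 0.888 + 2×1.25 = 3.388 m.
Hydraulic radius R = A/P = 1.11/3.388 = 0.3276 m.
From Manning's equation, S = [nQ / (1 A R^(2/3))]² = [0.033 × 0.697 / (1 × 1.11 × 0.3276^(2/3))]² = 0.0019.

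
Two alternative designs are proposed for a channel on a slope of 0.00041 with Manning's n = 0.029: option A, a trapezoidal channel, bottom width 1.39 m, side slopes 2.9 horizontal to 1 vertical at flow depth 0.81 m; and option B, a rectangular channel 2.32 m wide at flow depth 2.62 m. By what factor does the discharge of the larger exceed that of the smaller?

2.85

Channel A: With bottom width b = 1.39 m and side slope z = 2.9: A = (b + zy)y = (1.39 + 2.9×0.81)×0.81 = 3.029 m²; P = b + 2y√(1+z²) = 1.39 + 2×0.81×3.068 = 6.359 m. Hydraulic radius R = A/P = 3.029/6.359 = 0.4762 m. Q_A = (1/0.029)·3.029·0.4762^(2/3)·√0.00041 = 1.29 m³/s.
Channel B: Flow area A = b·y = 2.32 × 2.62 = 6.078 m². Wetted perimeter P = b + 2y = 2.32 + 2×2.62 = 7.56 m. Hydraulic radius R = A/P = 6.078/7.56 = 0.804 m. Q_B = (1/0.029)·6.078·0.804^(2/3)·√0.00041 = 3.67 m³/s.
The larger discharge is 3.67 m³/s and the smaller is 1.29 m³/s; the ratio is 2.85.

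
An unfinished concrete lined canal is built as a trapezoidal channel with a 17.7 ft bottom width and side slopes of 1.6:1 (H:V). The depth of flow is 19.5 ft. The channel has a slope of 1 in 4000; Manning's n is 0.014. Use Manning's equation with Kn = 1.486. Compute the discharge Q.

Q = 7650 ft³/s

With bottom width b = 17.7 ft and side slope z = 1.6: A = (b + zy)y = (17.7 + 1.6×19.5)×19.5 = 953.6 ft²; P = b + 2y√(1+z²) = 17.7 + 2×19.5×1.887 = 91.29 ft.
Hydraulic radius R = A/P = 953.6/91.29 = 10.45 ft.
Manning's equation: Q = (1.486/n) A R^(2/3) S^(1/2) = (1.486/0.014) × 953.6 × 10.45^(2/3) × 0.00025^(1/2) = 7650 ft³/s.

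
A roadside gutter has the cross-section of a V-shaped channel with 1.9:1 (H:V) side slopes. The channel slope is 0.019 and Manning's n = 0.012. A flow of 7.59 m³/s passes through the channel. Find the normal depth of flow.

Manning's equation rearranged: A R^(2/3) = nQ / (1·√S) = 0.012 × 7.59 / (√0.019) = 0.6608.
At y = 0.608 m: A R^(2/3) = 0.2927 — too small.
At y = 0.825 m: A R^(2/3) = 0.6605 — close enough.

y_n = 0.825 m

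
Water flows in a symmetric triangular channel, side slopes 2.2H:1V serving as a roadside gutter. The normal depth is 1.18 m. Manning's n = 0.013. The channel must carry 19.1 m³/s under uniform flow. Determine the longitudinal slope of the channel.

S = 0.015

For a triangular section with side slope z = 2.2: A = zy² = 2.2×1.18² = 3.063 m²; P = 2y√(1+z²) = 2×1.18×2.417 = 5.703 m.
Hydraulic radius R = A/P = 3.063/5.703 = 0.5371 m.
From Manning's equation, S = [nQ / (1 A R^(2/3))]² = [0.013 × 19.1 / (1 × 3.063 × 0.5371^(2/3))]² = 0.015.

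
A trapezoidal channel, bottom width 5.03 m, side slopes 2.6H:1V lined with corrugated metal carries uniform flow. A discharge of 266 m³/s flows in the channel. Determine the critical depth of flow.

At critical depth, Q² T / (g A³) = 1, i.e. A³/T = Q²/g = 266²/9.81 = 7213.
Trying y = 4.6 m: A³/T = 16490 — over.
Trying y = 2.96 m: A³/T = 2617 — short.
Trying y = 3.78 m: A³/T = 7176 — ≈ 7213.

y_c = 3.78 m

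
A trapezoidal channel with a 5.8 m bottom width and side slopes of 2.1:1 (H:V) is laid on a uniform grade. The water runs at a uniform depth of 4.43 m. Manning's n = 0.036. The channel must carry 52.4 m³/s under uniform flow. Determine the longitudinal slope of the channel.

S = 0.00023

With bottom width b = 5.8 m and side slope z = 2.1: A = (b + zy)y = (5.8 + 2.1×4.43)×4.43 = 66.91 m²; P = b + 2y√(1+z²) = 5.8 + 2×4.43×2.326 = 26.41 m.
Hydraulic radius R = A/P = 66.91/26.41 = 2.534 m.
From Manning's equation, S = [nQ / (1 A R^(2/3))]² = [0.036 × 52.4 / (1 × 66.91 × 2.534^(2/3))]² = 0.00023.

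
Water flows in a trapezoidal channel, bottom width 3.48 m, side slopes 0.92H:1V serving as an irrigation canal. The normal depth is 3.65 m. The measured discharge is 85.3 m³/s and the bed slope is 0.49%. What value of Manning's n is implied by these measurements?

n = 0.031

With bottom width b = 3.48 m and side slope z = 0.92: A = (b + zy)y = (3.48 + 0.92×3.65)×3.65 = 24.96 m²; P = b + 2y√(1+z²) = 3.48 + 2×3.65×1.359 = 13.4 m.
Hydraulic radius R = A/P = 24.96/13.4 = 1.863 m.
Rearranging Manning's equation: n = (1/Q) A R^(2/3) S^(1/2) = (1/85.3) × 24.96 × 1.863^(2/3) × √0.0049 = 0.031.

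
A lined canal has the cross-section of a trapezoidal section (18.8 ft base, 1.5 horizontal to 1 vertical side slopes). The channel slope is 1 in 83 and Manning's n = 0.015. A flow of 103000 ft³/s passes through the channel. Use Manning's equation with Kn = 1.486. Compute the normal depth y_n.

y_n = 27.3 ft

Manning's equation rearranged: A R^(2/3) = nQ / (1.486·√S) = 0.015 × 103000 / (1.486 × √0.01205) = 9472.
Try y = 21 ft: A R^(2/3) = 5280 — too small.
Try y = 32.8 ft: A R^(2/3) = 14320 — too large.
Try y = 27.3 ft: A R^(2/3) = 9436 — close enough.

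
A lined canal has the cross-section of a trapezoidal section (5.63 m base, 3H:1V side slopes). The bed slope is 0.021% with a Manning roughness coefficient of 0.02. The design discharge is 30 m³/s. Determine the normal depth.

Manning's equation rearranged: A R^(2/3) = nQ / (1·√S) = 0.02 × 30 / (√0.00021) = 41.4.
Try y = 1.93 m: A R^(2/3) = 25.38 — short.
Try y = 2.91 m: A R^(2/3) = 60.42 — over.
Try y = 2.44 m: A R^(2/3) = 41.41 — ≈ 41.4.

y_n = 2.44 m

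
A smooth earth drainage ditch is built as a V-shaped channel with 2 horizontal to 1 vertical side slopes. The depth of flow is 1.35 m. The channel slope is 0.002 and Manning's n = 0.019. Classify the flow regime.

subcritical

For a triangular section with side slope z = 2: A = zy² = 2×1.35² = 3.645 m²; P = 2y√(1+z²) = 2×1.35×2.236 = 6.037 m.
Hydraulic radius R = A/P = 3.645/6.037 = 0.6037 m.
V = (1/n) R^(2/3) √S = (1/0.019) × 0.6037^(2/3) × √0.002 = 1.681 m/s. Hydraulic depth D_h = A/T = 3.645/5.4 = 0.675 m.
Froude number Fr = V/√(g·D_h) = 1.681/√(9.81×0.675) = 0.653, which is less than 1, so the flow is subcritical.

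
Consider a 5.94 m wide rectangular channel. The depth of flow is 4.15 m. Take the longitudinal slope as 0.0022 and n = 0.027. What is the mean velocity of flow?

Flow area A = b·y = 5.94 × 4.15 = 24.65 m². Wetted perimeter P = b + 2y = 5.94 + 2×4.15 = 14.24 m.
Hydraulic radius R = A/P = 24.65/14.24 = 1.731 m.
From Manning's equation, V = (1/n) R^(2/3) S^(1/2) = (1/0.027) × 1.731^(2/3) × 0.0022^(1/2) = 2.5 m/s.

V = 2.5 m/s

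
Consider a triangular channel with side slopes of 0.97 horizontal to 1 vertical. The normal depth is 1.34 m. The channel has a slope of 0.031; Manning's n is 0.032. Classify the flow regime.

For a triangular section with side slope z = 0.97: A = zy² = 0.97×1.34² = 1.742 m²; P = 2y√(1+z²) = 2×1.34×1.393 = 3.734 m.
Hydraulic radius R = A/P = 1.742/3.734 = 0.4665 m.
V = (1/n) R^(2/3) √S = (1/0.032) × 0.4665^(2/3) × √0.031 = 3.309 m/s. Hydraulic depth D_h = A/T = 1.742/2.6 = 0.67 m.
Froude number Fr = V/√(g·D_h) = 3.309/√(9.81×0.67) = 1.29, which is greater than 1, so the flow is supercritical.

supercritical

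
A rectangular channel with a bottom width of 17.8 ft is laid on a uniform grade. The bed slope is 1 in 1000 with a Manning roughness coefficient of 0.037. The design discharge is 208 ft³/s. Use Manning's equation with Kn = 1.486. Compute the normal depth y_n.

Manning's equation rearranged: A R^(2/3) = nQ / (1.486·√S) = 0.037 × 208 / (1.486 × √0.001) = 163.8.
Trying y = 5.32 ft: A R^(2/3) = 211.2 — over.
Trying y = 3.73 ft: A R^(2/3) = 126.5 — short.
Trying y = 4.45 ft: A R^(2/3) = 163.5 — matches.

y_n = 4.45 ft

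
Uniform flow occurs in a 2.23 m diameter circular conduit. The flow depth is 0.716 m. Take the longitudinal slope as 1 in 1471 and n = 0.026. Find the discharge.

Q = 0.592 m³/s

For a circular section of diameter D = 2.23 m at depth y = 0.716 m, the central angle is θ = 2 arccos(1 − 2y/D) = 2.41 rad. Then A = (D²/8)(θ − sin θ) = 1.082 m² and P = Dθ/2 = 2.687 m.
Hydraulic radius R = A/P = 1.082/2.687 = 0.4029 m.
Manning's equation: Q = (1/n) A R^(2/3) S^(1/2) = (1/0.026) × 1.082 × 0.4029^(2/3) × 0.0006798^(1/2) = 0.592 m³/s.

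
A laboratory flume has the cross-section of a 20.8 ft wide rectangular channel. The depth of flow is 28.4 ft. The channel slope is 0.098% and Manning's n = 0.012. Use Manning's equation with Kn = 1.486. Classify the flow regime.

subcritical

Flow area A = b·y = 20.8 × 28.4 = 590.7 ft². Wetted perimeter P = b + 2y = 20.8 + 2×28.4 = 77.6 ft.
Hydraulic radius R = A/P = 590.7/77.6 = 7.612 ft.
V = (1.486/n) R^(2/3) √S = (1.486/0.012) × 7.612^(2/3) × √0.00098 = 15 ft/s. Hydraulic depth D_h = A/T = 590.7/20.8 = 28.4 ft.
Froude number Fr = V/√(g·D_h) = 15/√(32.2×28.4) = 0.496, which is less than 1, so the flow is subcritical.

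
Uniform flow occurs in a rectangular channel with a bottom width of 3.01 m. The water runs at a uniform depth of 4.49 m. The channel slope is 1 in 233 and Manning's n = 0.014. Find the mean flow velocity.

Flow area A = b·y = 3.01 × 4.49 = 13.51 m². Wetted perimeter P = b + 2y = 3.01 + 2×4.49 = 11.99 m.
Hydraulic radius R = A/P = 13.51/11.99 = 1.127 m.
From Manning's equation, V = (1/n) R^(2/3) S^(1/2) = (1/0.014) × 1.127^(2/3) × 0.004292^(1/2) = 5.07 m/s.

V = 5.07 m/s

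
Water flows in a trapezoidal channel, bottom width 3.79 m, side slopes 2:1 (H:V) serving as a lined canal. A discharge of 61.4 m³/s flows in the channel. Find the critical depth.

y_c = 2.1 m

At critical depth, Q² T / (g A³) = 1, i.e. A³/T = Q²/g = 61.4²/9.81 = 384.3.
At y = 1.43 m: A³/T = 90.43 — short.
At y = 2.57 m: A³/T = 859.1 — over.
At y = 2.1 m: A³/T = 387.5 — close enough.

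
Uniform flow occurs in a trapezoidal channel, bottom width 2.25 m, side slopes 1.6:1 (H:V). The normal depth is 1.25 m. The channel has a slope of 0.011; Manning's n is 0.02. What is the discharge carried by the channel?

With bottom width b = 2.25 m and side slope z = 1.6: A = (b + zy)y = (2.25 + 1.6×1.25)×1.25 = 5.312 m²; P = b + 2y√(1+z²) = 2.25 + 2×1.25×1.887 = 6.967 m.
Hydraulic radius R = A/P = 5.312/6.967 = 0.7625 m.
Manning's equation: Q = (1/n) A R^(2/3) S^(1/2) = (1/0.02) × 5.312 × 0.7625^(2/3) × 0.011^(1/2) = 23.3 m³/s.

Q = 23.3 m³/s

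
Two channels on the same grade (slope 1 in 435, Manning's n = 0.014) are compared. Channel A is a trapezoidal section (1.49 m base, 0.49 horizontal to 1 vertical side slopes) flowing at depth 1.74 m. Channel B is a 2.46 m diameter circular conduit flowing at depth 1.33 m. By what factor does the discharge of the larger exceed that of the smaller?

1.73

Channel A: With bottom width b = 1.49 m and side slope z = 0.49: A = (b + zy)y = (1.49 + 0.49×1.74)×1.74 = 4.076 m²; P = b + 2y√(1+z²) = 1.49 + 2×1.74×1.114 = 5.365 m. Hydraulic radius R = A/P = 4.076/5.365 = 0.7597 m. Q_A = (1/0.014)·4.076·0.7597^(2/3)·√0.002299 = 11.62 m³/s.
Channel B: For a circular section of diameter D = 2.46 m at depth y = 1.33 m, the central angle is θ = 2 arccos(1 − 2y/D) = 3.304 rad. Then A = (D²/8)(θ − sin θ) = 2.622 m² and P = Dθ/2 = 4.064 m. Hydraulic radius R = A/P = 2.622/4.064 = 0.6452 m. Q_B = (1/0.014)·2.622·0.6452^(2/3)·√0.002299 = 6.705 m³/s.
The larger discharge is 11.62 m³/s and the smaller is 6.705 m³/s; the ratio is 1.73.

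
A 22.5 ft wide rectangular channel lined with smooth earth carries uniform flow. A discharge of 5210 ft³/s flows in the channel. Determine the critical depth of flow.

For a rectangular channel, critical depth y_c = (q²/g)^(1/3) where q = Q/b = 5210/22.5 = 231.6 ft²/s.
So y_c = (231.6²/32.2)^(1/3) = 11.9 ft.

y_c = 11.9 ft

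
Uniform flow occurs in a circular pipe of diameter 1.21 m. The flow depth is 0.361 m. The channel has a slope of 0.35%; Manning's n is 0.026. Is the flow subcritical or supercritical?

subcritical

For a circular section of diameter D = 1.21 m at depth y = 0.361 m, the central angle is θ = 2 arccos(1 − 2y/D) = 2.311 rad. Then A = (D²/8)(θ − sin θ) = 0.2879 m² and P = Dθ/2 = 1.398 m.
Hydraulic radius R = A/P = 0.2879/1.398 = 0.2059 m.
V = (1/n) R^(2/3) √S = (1/0.026) × 0.2059^(2/3) × √0.0035 = 0.7934 m/s. Hydraulic depth D_h = A/T = 0.2879/1.107 = 0.26 m.
Froude number Fr = V/√(g·D_h) = 0.7934/√(9.81×0.26) = 0.497, which is less than 1, so the flow is subcritical.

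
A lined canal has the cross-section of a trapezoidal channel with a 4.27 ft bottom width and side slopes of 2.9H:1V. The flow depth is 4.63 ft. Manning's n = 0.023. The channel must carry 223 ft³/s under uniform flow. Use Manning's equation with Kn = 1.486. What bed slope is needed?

S = 0.000521

With bottom width b = 4.27 ft and side slope z = 2.9: A = (b + zy)y = (4.27 + 2.9×4.63)×4.63 = 81.94 ft²; P = b + 2y√(1+z²) = 4.27 + 2×4.63×3.068 = 32.68 ft.
Hydraulic radius R = A/P = 81.94/32.68 = 2.508 ft.
From Manning's equation, S = [nQ / (1.486 A R^(2/3))]² = [0.023 × 223 / (1.486 × 81.94 × 2.508^(2/3))]² = 0.000521.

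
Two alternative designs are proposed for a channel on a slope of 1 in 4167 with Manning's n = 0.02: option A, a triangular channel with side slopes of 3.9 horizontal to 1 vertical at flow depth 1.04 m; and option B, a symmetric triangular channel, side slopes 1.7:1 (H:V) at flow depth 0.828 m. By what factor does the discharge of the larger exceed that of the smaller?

Channel A: For a triangular section with side slope z = 3.9: A = zy² = 3.9×1.04² = 4.218 m²; P = 2y√(1+z²) = 2×1.04×4.026 = 8.374 m. Hydraulic radius R = A/P = 4.218/8.374 = 0.5037 m. Q_A = (1/0.02)·4.218·0.5037^(2/3)·√0.00024 = 2.068 m³/s.
Channel B: For a triangular section with side slope z = 1.7: A = zy² = 1.7×0.828² = 1.165 m²; P = 2y√(1+z²) = 2×0.828×1.972 = 3.266 m. Hydraulic radius R = A/P = 1.165/3.266 = 0.3568 m. Q_B = (1/0.02)·1.165·0.3568^(2/3)·√0.00024 = 0.4542 m³/s.
The larger discharge is 2.068 m³/s and the smaller is 0.4542 m³/s; the ratio is 4.55.

4.55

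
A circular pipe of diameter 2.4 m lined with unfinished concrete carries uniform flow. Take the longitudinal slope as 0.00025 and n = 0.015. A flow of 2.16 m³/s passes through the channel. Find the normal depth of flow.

Manning's equation rearranged: A R^(2/3) = nQ / (1·√S) = 0.015 × 2.16 / (√0.00025) = 2.049.
Try y = 1.19 m: A R^(2/3) = 1.586 — short.
Try y = 1.7 m: A R^(2/3) = 2.736 — over.
Try y = 1.39 m: A R^(2/3) = 2.047 — close enough.

y_n = 1.39 m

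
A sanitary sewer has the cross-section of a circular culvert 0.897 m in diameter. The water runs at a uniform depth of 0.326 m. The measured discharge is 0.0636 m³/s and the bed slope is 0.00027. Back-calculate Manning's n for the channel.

For a circular section of diameter D = 0.897 m at depth y = 0.326 m, the central angle is θ = 2 arccos(1 − 2y/D) = 2.588 rad. Then A = (D²/8)(θ − sin θ) = 0.2075 m² and P = Dθ/2 = 1.161 m.
Hydraulic radius R = A/P = 0.2075/1.161 = 0.1787 m.
Rearranging Manning's equation: n = (1/Q) A R^(2/3) S^(1/2) = (1/0.0636) × 0.2075 × 0.1787^(2/3) × √0.00027 = 0.017.

n = 0.017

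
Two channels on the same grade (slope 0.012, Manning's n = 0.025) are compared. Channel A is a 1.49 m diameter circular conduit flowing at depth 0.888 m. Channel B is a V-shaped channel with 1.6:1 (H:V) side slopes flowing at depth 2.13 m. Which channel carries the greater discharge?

Channel A: For a circular section of diameter D = 1.49 m at depth y = 0.888 m, the central angle is θ = 2 arccos(1 − 2y/D) = 3.528 rad. Then A = (D²/8)(θ − sin θ) = 1.084 m² and P = Dθ/2 = 2.628 m. Hydraulic radius R = A/P = 1.084/2.628 = 0.4123 m. Q_A = (1/0.025)·1.084·0.4123^(2/3)·√0.012 = 2.63 m³/s.
Channel B: For a triangular section with side slope z = 1.6: A = zy² = 1.6×2.13² = 7.259 m²; P = 2y√(1+z²) = 2×2.13×1.887 = 8.038 m. Hydraulic radius R = A/P = 7.259/8.038 = 0.9031 m. Q_B = (1/0.025)·7.259·0.9031^(2/3)·√0.012 = 29.72 m³/s.
Q_A = 2.63 m³/s vs Q_B = 29.72 m³/s, so channel B carries more.

channel B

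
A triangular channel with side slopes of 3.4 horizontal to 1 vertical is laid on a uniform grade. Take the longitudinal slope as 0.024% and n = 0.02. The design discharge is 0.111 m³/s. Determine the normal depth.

y_n = 0.366 m

Manning's equation rearranged: A R^(2/3) = nQ / (1·√S) = 0.02 × 0.111 / (√0.00024) = 0.1433.
Try y = 0.275 m: A R^(2/3) = 0.06663 — short.
Try y = 0.413 m: A R^(2/3) = 0.1971 — over.
Try y = 0.366 m: A R^(2/3) = 0.1428 — ≈ 0.1433.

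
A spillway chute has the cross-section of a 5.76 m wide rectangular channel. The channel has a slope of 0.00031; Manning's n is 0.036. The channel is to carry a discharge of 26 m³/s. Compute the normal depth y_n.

y_n = 5.94 m

Manning's equation rearranged: A R^(2/3) = nQ / (1·√S) = 0.036 × 26 / (√0.00031) = 53.16.
At y = 4.49 m: A R^(2/3) = 37.62 — short.
At y = 7.27 m: A R^(2/3) = 67.86 — over.
At y = 5.94 m: A R^(2/3) = 53.21 — close enough.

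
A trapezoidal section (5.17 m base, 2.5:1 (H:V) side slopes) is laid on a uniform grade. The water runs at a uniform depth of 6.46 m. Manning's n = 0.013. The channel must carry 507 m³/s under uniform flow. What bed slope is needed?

S = 0.00044

With bottom width b = 5.17 m and side slope z = 2.5: A = (b + zy)y = (5.17 + 2.5×6.46)×6.46 = 137.7 m²; P = b + 2y√(1+z²) = 5.17 + 2×6.46×2.693 = 39.96 m.
Hydraulic radius R = A/P = 137.7/39.96 = 3.447 m.
From Manning's equation, S = [nQ / (1 A R^(2/3))]² = [0.013 × 507 / (1 × 137.7 × 3.447^(2/3))]² = 0.00044.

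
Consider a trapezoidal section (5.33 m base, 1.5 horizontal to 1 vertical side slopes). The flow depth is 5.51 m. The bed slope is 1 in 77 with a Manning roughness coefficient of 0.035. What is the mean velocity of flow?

With bottom width b = 5.33 m and side slope z = 1.5: A = (b + zy)y = (5.33 + 1.5×5.51)×5.51 = 74.91 m²; P = b + 2y√(1+z²) = 5.33 + 2×5.51×1.803 = 25.2 m.
Hydraulic radius R = A/P = 74.91/25.2 = 2.973 m.
From Manning's equation, V = (1/n) R^(2/3) S^(1/2) = (1/0.035) × 2.973^(2/3) × 0.01299^(1/2) = 6.73 m/s.

V = 6.73 m/s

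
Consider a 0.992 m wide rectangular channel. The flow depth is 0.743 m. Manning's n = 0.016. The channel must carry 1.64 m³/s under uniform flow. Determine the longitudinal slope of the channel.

Flow area A = b·y = 0.992 × 0.743 = 0.7371 m². Wetted perimeter P = b + 2y = 0.992 + 2×0.743 = 2.478 m.
Hydraulic radius R = A/P = 0.7371/2.478 = 0.2974 m.
From Manning's equation, S = [nQ / (1 A R^(2/3))]² = [0.016 × 1.64 / (1 × 0.7371 × 0.2974^(2/3))]² = 0.00638.

S = 0.00638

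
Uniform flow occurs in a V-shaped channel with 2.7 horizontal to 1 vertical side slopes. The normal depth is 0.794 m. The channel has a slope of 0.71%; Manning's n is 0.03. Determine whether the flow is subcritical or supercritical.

subcritical

For a triangular section with side slope z = 2.7: A = zy² = 2.7×0.794² = 1.702 m²; P = 2y√(1+z²) = 2×0.794×2.879 = 4.572 m.
Hydraulic radius R = A/P = 1.702/4.572 = 0.3723 m.
V = (1/n) R^(2/3) √S = (1/0.03) × 0.3723^(2/3) × √0.0071 = 1.454 m/s. Hydraulic depth D_h = A/T = 1.702/4.288 = 0.397 m.
Froude number Fr = V/√(g·D_h) = 1.454/√(9.81×0.397) = 0.737, which is less than 1, so the flow is subcritical.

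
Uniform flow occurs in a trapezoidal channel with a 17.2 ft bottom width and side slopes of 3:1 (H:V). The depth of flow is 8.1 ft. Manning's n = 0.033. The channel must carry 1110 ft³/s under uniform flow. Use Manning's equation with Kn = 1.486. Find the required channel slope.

S = 0.000644

With bottom width b = 17.2 ft and side slope z = 3: A = (b + zy)y = (17.2 + 3×8.1)×8.1 = 336.1 ft²; P = b + 2y√(1+z²) = 17.2 + 2×8.1×3.162 = 68.43 ft.
Hydraulic radius R = A/P = 336.1/68.43 = 4.912 ft.
From Manning's equation, S = [nQ / (1.486 A R^(2/3))]² = [0.033 × 1110 / (1.486 × 336.1 × 4.912^(2/3))]² = 0.000644.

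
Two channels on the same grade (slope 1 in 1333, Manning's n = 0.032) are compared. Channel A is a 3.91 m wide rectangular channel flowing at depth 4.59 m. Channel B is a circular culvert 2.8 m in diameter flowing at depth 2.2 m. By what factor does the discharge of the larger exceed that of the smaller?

Channel A: Flow area A = b·y = 3.91 × 4.59 = 17.95 m². Wetted perimeter P = b + 2y = 3.91 + 2×4.59 = 13.09 m. Hydraulic radius R = A/P = 17.95/13.09 = 1.371 m. Q_A = (1/0.032)·17.95·1.371^(2/3)·√0.0007502 = 18.96 m³/s.
Channel B: For a circular section of diameter D = 2.8 m at depth y = 2.2 m, the central angle is θ = 2 arccos(1 − 2y/D) = 4.358 rad. Then A = (D²/8)(θ − sin θ) = 5.19 m² and P = Dθ/2 = 6.101 m. Hydraulic radius R = A/P = 5.19/6.101 = 0.8506 m. Q_B = (1/0.032)·5.19·0.8506^(2/3)·√0.0007502 = 3.988 m³/s.
The larger discharge is 18.96 m³/s and the smaller is 3.988 m³/s; the ratio is 4.75.

4.75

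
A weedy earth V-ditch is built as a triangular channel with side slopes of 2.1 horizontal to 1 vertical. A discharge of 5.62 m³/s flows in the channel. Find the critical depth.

y_c = 1.08 m

At critical depth, Q² T / (g A³) = 1, i.e. A³/T = Q²/g = 5.62²/9.81 = 3.22.
Try y = 0.901 m: A³/T = 1.309 — short.
Try y = 1.27 m: A³/T = 7.285 — over.
Try y = 1.08 m: A³/T = 3.24 — ≈ 3.22.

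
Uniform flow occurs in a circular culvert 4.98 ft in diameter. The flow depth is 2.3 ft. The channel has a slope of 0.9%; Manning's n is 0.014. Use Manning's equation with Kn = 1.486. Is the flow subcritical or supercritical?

For a circular section of diameter D = 4.98 ft at depth y = 2.3 ft, the central angle is θ = 2 arccos(1 − 2y/D) = 2.989 rad. Then A = (D²/8)(θ − sin θ) = 8.794 ft² and P = Dθ/2 = 7.442 ft.
Hydraulic radius R = A/P = 8.794/7.442 = 1.182 ft.
V = (1.486/n) R^(2/3) √S = (1.486/0.014) × 1.182^(2/3) × √0.009 = 11.25 ft/s. Hydraulic depth D_h = A/T = 8.794/4.965 = 1.771 ft.
Froude number Fr = V/√(g·D_h) = 11.25/√(32.2×1.771) = 1.49, which is greater than 1, so the flow is supercritical.

supercritical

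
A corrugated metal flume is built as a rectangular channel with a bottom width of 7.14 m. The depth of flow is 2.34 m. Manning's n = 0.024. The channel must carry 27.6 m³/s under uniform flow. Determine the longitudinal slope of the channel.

Flow area A = b·y = 7.14 × 2.34 = 16.71 m². Wetted perimeter P = b + 2y = 7.14 + 2×2.34 = 11.82 m.
Hydraulic radius R = A/P = 16.71/11.82 = 1.414 m.
From Manning's equation, S = [nQ / (1 A R^(2/3))]² = [0.024 × 27.6 / (1 × 16.71 × 1.414^(2/3))]² = 0.000991.

S = 0.000991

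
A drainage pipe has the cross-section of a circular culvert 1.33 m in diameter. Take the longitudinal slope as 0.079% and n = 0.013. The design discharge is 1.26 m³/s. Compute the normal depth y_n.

Manning's equation rearranged: A R^(2/3) = nQ / (1·√S) = 0.013 × 1.26 / (√0.00079) = 0.5828.
Trying y = 1.15 m: A R^(2/3) = 0.6954 — too large.
Trying y = 0.837 m: A R^(2/3) = 0.4813 — too small.
Trying y = 0.963 m: A R^(2/3) = 0.5828 — close enough.

y_n = 0.963 m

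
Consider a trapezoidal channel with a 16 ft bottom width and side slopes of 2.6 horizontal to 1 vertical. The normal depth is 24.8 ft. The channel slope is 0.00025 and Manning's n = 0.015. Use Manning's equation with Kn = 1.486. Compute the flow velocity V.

V = 8.64 ft/s

With bottom width b = 16 ft and side slope z = 2.6: A = (b + zy)y = (16 + 2.6×24.8)×24.8 = 1996 ft²; P = b + 2y√(1+z²) = 16 + 2×24.8×2.786 = 154.2 ft.
Hydraulic radius R = A/P = 1996/154.2 = 12.95 ft.
From Manning's equation, V = (1.486/n) R^(2/3) S^(1/2) = (1.486/0.015) × 12.95^(2/3) × 0.00025^(1/2) = 8.64 ft/s.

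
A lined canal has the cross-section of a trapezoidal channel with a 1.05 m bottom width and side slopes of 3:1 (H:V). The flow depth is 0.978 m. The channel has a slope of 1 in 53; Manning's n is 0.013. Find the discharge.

With bottom width b = 1.05 m and side slope z = 3: A = (b + zy)y = (1.05 + 3×0.978)×0.978 = 3.896 m²; P = b + 2y√(1+z²) = 1.05 + 2×0.978×3.162 = 7.235 m.
Hydraulic radius R = A/P = 3.896/7.235 = 0.5385 m.
Manning's equation: Q = (1/n) A R^(2/3) S^(1/2) = (1/0.013) × 3.896 × 0.5385^(2/3) × 0.01887^(1/2) = 27.3 m³/s.

Q = 27.3 m³/s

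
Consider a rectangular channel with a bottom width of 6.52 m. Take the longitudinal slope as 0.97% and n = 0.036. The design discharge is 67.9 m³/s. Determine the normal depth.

Manning's equation rearranged: A R^(2/3) = nQ / (1·√S) = 0.036 × 67.9 / (√0.0097) = 24.82.
At y = 3.36 m: A R^(2/3) = 30.65 — over.
At y = 2.29 m: A R^(2/3) = 18.19 — short.
At y = 2.87 m: A R^(2/3) = 24.81 — ≈ 24.82.

y_n = 2.87 m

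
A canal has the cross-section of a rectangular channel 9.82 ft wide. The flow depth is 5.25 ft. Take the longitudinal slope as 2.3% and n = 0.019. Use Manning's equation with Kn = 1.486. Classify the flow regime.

Flow area A = b·y = 9.82 × 5.25 = 51.55 ft². Wetted perimeter P = b + 2y = 9.82 + 2×5.25 = 20.32 ft.
Hydraulic radius R = A/P = 51.55/20.32 = 2.537 ft.
V = (1.486/n) R^(2/3) √S = (1.486/0.019) × 2.537^(2/3) × √0.023 = 22.06 ft/s. Hydraulic depth D_h = A/T = 51.55/9.82 = 5.25 ft.
Froude number Fr = V/√(g·D_h) = 22.06/√(32.2×5.25) = 1.7, which is greater than 1, so the flow is supercritical.

supercritical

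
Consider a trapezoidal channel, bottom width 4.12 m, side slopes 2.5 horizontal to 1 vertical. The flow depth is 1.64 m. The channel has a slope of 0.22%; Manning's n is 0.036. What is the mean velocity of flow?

With bottom width b = 4.12 m and side slope z = 2.5: A = (b + zy)y = (4.12 + 2.5×1.64)×1.64 = 13.48 m²; P = b + 2y√(1+z²) = 4.12 + 2×1.64×2.693 = 12.95 m.
Hydraulic radius R = A/P = 13.48/12.95 = 1.041 m.
From Manning's equation, V = (1/n) R^(2/3) S^(1/2) = (1/0.036) × 1.041^(2/3) × 0.0022^(1/2) = 1.34 m/s.

V = 1.34 m/s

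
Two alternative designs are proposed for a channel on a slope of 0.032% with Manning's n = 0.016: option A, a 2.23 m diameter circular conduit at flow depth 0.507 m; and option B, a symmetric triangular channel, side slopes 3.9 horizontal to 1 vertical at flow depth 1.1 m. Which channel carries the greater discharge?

channel B

Channel A: For a circular section of diameter D = 2.23 m at depth y = 0.507 m, the central angle is θ = 2 arccos(1 − 2y/D) = 1.988 rad. Then A = (D²/8)(θ − sin θ) = 0.6676 m² and P = Dθ/2 = 2.217 m. Hydraulic radius R = A/P = 0.6676/2.217 = 0.3012 m. Q_A = (1/0.016)·0.6676·0.3012^(2/3)·√0.00032 = 0.3353 m³/s.
Channel B: For a triangular section with side slope z = 3.9: A = zy² = 3.9×1.1² = 4.719 m²; P = 2y√(1+z²) = 2×1.1×4.026 = 8.858 m. Hydraulic radius R = A/P = 4.719/8.858 = 0.5328 m. Q_B = (1/0.016)·4.719·0.5328^(2/3)·√0.00032 = 3.467 m³/s.
Q_A = 0.3353 m³/s vs Q_B = 3.467 m³/s, so channel B carries more.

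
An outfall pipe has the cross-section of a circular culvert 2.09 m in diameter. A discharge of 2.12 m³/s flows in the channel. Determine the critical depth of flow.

At critical depth, Q² T / (g A³) = 1, i.e. A³/T = Q²/g = 2.12²/9.81 = 0.4581.
Try y = 0.74 m: A³/T = 0.6426 — too large.
Try y = 0.496 m: A³/T = 0.1361 — too small.
Try y = 0.678 m: A³/T = 0.4584 — ≈ 0.4581.

y_c = 0.678 m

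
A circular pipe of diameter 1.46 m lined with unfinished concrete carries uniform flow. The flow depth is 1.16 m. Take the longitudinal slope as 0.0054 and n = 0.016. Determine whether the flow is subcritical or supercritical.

subcritical

For a circular section of diameter D = 1.46 m at depth y = 1.16 m, the central angle is θ = 2 arccos(1 − 2y/D) = 4.401 rad. Then A = (D²/8)(θ − sin θ) = 1.426 m² and P = Dθ/2 = 3.213 m.
Hydraulic radius R = A/P = 1.426/3.213 = 0.4439 m.
V = (1/n) R^(2/3) √S = (1/0.016) × 0.4439^(2/3) × √0.0054 = 2.673 m/s. Hydraulic depth D_h = A/T = 1.426/1.18 = 1.209 m.
Froude number Fr = V/√(g·D_h) = 2.673/√(9.81×1.209) = 0.776, which is less than 1, so the flow is subcritical.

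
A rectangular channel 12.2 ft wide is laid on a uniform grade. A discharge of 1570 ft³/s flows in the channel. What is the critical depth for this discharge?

For a rectangular channel, critical depth y_c = (q²/g)^(1/3) where q = Q/b = 1570/12.2 = 128.7 ft²/s.
So y_c = (128.7²/32.2)^(1/3) = 8.01 ft.

y_c = 8.01 ft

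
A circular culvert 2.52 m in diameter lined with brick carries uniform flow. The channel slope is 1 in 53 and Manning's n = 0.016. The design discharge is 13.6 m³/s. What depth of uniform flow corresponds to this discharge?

Manning's equation rearranged: A R^(2/3) = nQ / (1·√S) = 0.016 × 13.6 / (√0.01887) = 1.584.
Try y = 1.01 m: A R^(2/3) = 1.24 — short.
Try y = 1.43 m: A R^(2/3) = 2.257 — over.
Try y = 1.16 m: A R^(2/3) = 1.589 — ≈ 1.584.

y_n = 1.16 m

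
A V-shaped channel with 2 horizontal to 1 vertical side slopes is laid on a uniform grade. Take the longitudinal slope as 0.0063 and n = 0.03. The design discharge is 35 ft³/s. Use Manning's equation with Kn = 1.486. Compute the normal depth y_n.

y_n = 2.14 ft

Manning's equation rearranged: A R^(2/3) = nQ / (1.486·√S) = 0.03 × 35 / (1.486 × √0.0063) = 8.902.
Trying y = 2.45 ft: A R^(2/3) = 12.76 — over.
Trying y = 2.14 ft: A R^(2/3) = 8.895 — ≈ 8.902.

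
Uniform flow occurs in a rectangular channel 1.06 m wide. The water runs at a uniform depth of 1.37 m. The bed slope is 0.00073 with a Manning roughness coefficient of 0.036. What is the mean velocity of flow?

Flow area A = b·y = 1.06 × 1.37 = 1.452 m². Wetted perimeter P = b + 2y = 1.06 + 2×1.37 = 3.8 m.
Hydraulic radius R = A/P = 1.452/3.8 = 0.3822 m.
From Manning's equation, V = (1/n) R^(2/3) S^(1/2) = (1/0.036) × 0.3822^(2/3) × 0.00073^(1/2) = 0.395 m/s.

V = 0.395 m/s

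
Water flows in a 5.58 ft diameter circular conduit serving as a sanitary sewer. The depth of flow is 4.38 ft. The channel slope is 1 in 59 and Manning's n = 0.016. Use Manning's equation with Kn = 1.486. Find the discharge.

For a circular section of diameter D = 5.58 ft at depth y = 4.38 ft, the central angle is θ = 2 arccos(1 − 2y/D) = 4.354 rad. Then A = (D²/8)(θ − sin θ) = 20.59 ft² and P = Dθ/2 = 12.15 ft.
Hydraulic radius R = A/P = 20.59/12.15 = 1.695 ft.
Manning's equation: Q = (1.486/n) A R^(2/3) S^(1/2) = (1.486/0.016) × 20.59 × 1.695^(2/3) × 0.01695^(1/2) = 354 ft³/s.

Q = 354 ft³/s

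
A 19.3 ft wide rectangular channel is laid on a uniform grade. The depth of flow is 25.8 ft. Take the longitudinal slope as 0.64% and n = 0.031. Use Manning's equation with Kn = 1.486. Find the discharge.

Q = 7000 ft³/s

Flow area A = b·y = 19.3 × 25.8 = 497.9 ft². Wetted perimeter P = b + 2y = 19.3 + 2×25.8 = 70.9 ft.
Hydraulic radius R = A/P = 497.9/70.9 = 7.023 ft.
Manning's equation: Q = (1.486/n) A R^(2/3) S^(1/2) = (1.486/0.031) × 497.9 × 7.023^(2/3) × 0.0064^(1/2) = 7000 ft³/s.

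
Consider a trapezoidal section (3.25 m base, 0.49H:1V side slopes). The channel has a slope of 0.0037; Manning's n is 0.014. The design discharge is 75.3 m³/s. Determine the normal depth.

Manning's equation rearranged: A R^(2/3) = nQ / (1·√S) = 0.014 × 75.3 / (√0.0037) = 17.33.
At y = 3.62 m: A R^(2/3) = 24.96 — over.
At y = 2.03 m: A R^(2/3) = 9.231 — short.
At y = 2.94 m: A R^(2/3) = 17.32 — close enough.

y_n = 2.94 m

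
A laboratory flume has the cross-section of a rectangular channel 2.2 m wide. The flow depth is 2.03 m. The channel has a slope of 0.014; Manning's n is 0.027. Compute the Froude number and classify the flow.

Flow area A = b·y = 2.2 × 2.03 = 4.466 m². Wetted perimeter P = b + 2y = 2.2 + 2×2.03 = 6.26 m.
Hydraulic radius R = A/P = 4.466/6.26 = 0.7134 m.
V = (1/n) R^(2/3) √S = (1/0.027) × 0.7134^(2/3) × √0.014 = 3.499 m/s. Hydraulic depth D_h = A/T = 4.466/2.2 = 2.03 m.
Froude number Fr = V/√(g·D_h) = 3.499/√(9.81×2.03) = 0.784, which is less than 1, so the flow is subcritical.

subcritical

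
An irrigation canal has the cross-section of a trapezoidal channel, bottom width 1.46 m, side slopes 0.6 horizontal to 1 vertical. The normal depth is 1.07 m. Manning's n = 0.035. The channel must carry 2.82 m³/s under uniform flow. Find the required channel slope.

S = 0.00409

With bottom width b = 1.46 m and side slope z = 0.6: A = (b + zy)y = (1.46 + 0.6×1.07)×1.07 = 2.249 m²; P = b + 2y√(1+z²) = 1.46 + 2×1.07×1.166 = 3.956 m.
Hydraulic radius R = A/P = 2.249/3.956 = 0.5686 m.
From Manning's equation, S = [nQ / (1 A R^(2/3))]² = [0.035 × 2.82 / (1 × 2.249 × 0.5686^(2/3))]² = 0.00409.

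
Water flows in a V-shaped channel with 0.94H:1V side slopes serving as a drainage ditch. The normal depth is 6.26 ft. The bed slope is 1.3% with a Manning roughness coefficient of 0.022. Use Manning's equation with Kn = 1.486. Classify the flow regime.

For a triangular section with side slope z = 0.94: A = zy² = 0.94×6.26² = 36.84 ft²; P = 2y√(1+z²) = 2×6.26×1.372 = 17.18 ft.
Hydraulic radius R = A/P = 36.84/17.18 = 2.144 ft.
V = (1.486/n) R^(2/3) √S = (1.486/0.022) × 2.144^(2/3) × √0.013 = 12.8 ft/s. Hydraulic depth D_h = A/T = 36.84/11.77 = 3.13 ft.
Froude number Fr = V/√(g·D_h) = 12.8/√(32.2×3.13) = 1.28, which is greater than 1, so the flow is supercritical.

supercritical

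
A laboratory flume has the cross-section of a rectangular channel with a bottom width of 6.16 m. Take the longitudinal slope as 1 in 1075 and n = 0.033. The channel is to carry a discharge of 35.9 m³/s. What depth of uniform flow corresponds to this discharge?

Manning's equation rearranged: A R^(2/3) = nQ / (1·√S) = 0.033 × 35.9 / (√0.0009302) = 38.84.
Trying y = 4.69 m: A R^(2/3) = 43.68 — too large.
Trying y = 4.28 m: A R^(2/3) = 38.88 — ≈ 38.84.

y_n = 4.28 m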